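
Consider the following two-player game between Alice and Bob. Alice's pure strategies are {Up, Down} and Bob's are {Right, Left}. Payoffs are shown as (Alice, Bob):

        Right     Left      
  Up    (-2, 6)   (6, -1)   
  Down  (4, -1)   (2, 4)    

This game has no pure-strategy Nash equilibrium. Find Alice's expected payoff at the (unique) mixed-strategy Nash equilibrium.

14/5

Set Alice's expected payoff from Up equal to that from Down:
  Alice's payoff from Up: q·(-2) + (1−q)·6 = -8q + 6
  Alice's payoff from Down: q·4 + (1−q)·2 = 2q + 2
  -8q + 6 = 2q + 2  ⇒  -10q = -4  ⇒  q = 2/5.
At equilibrium Alice is indifferent across rows, so Alice's payoff equals the payoff from Up: (2/5)·(-2) + (3/5)·6 = 14/5.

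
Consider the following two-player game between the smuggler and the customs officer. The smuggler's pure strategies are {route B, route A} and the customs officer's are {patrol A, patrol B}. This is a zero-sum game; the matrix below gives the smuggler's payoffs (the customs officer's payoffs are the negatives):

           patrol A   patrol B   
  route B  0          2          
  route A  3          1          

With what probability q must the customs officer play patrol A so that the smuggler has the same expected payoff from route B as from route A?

The customs officer's mix must leave the smuggler indifferent between route B and route A.
  the smuggler's payoff to route B: q·0 + (1−q)·2 = -2q + 2
  the smuggler's payoff to route A: q·3 + (1−q)·1 = 2q + 1
  -2q + 2 = 2q + 1  ⇒  -4q = -1  ⇒  q = 1/4.

q = 1/4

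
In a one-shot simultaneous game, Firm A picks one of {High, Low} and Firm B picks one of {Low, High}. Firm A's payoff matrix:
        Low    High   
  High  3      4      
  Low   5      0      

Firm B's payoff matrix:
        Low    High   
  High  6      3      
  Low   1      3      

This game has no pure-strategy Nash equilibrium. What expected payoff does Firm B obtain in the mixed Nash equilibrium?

Set Firm B's expected payoff from Low equal to that from High:
  Firm B's expected payoff from Low: p·6 + (1−p)·1 = 5p + 1
  Firm B's expected payoff from High: p·3 + (1−p)·3 = 3
  5p + 1 = 3  ⇒  5p = 2  ⇒  p = 2/5.
At equilibrium Firm B is indifferent across columns, so Firm B's payoff equals the payoff from Low: (2/5)·6 + (3/5)·1 = 3.

3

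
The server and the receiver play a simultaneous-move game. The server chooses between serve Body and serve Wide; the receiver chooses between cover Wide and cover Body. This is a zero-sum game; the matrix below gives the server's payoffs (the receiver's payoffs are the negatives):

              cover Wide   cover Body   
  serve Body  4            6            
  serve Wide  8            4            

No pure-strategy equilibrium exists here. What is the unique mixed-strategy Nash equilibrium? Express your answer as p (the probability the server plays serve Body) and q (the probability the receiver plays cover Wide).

p = 2/3, q = 1/3

For the receiver to be willing to mix, the receiver must be indifferent between cover Wide and cover Body, which pins down the server's mix.
  the receiver's expected payoff from cover Wide: p·(-4) + (1−p)·(-8) = 4p - 8
  the receiver's expected payoff from cover Body: p·(-6) + (1−p)·(-4) = -2p - 4
  4p - 8 = -2p - 4  ⇒  6p = 4  ⇒  p = 2/3.
For the server to be willing to mix, the server must be indifferent between serve Body and serve Wide, which pins down the receiver's mix.
  the server's payoff from serve Body: q·4 + (1−q)·6 = -2q + 6
  the server's payoff from serve Wide: q·8 + (1−q)·4 = 4q + 4
  -2q + 6 = 4q + 4  ⇒  -6q = -2  ⇒  q = 1/3.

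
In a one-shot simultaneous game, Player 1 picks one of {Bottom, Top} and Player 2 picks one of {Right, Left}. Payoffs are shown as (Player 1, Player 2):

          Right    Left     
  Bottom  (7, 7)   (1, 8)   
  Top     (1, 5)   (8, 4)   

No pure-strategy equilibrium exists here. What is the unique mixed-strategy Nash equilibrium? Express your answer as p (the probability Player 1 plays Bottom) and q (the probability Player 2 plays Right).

Player 1's mix must leave Player 2 indifferent between Right and Left.
  Player 2's payoff to Right: p·7 + (1−p)·5 = 2p + 5
  Player 2's payoff to Left: p·8 + (1−p)·4 = 4p + 4
  2p + 5 = 4p + 4  ⇒  -2p = -1  ⇒  p = 1/2.
Set Player 1's expected payoff from Bottom equal to that from Top:
  Player 1's expected payoff from Bottom: q·7 + (1−q)·1 = 6q + 1
  Player 1's expected payoff from Top: q·1 + (1−q)·8 = -7q + 8
  6q + 1 = -7q + 8  ⇒  13q = 7  ⇒  q = 7/13.

p = 1/2, q = 7/13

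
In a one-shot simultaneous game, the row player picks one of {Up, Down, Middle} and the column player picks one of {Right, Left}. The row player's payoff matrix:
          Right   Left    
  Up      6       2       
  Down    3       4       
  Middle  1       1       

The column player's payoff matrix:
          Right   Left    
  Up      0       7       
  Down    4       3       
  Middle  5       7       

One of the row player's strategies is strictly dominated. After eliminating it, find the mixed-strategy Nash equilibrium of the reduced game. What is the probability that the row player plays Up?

The row player's strategy Middle is strictly dominated by Down: 3 > 1 and 4 > 1. Eliminate Middle.
Set the column player's expected payoff from Right equal to that from Left:
  the column player's payoff from Right: p·0 + (1−p)·4 = -4p + 4
  the column player's payoff from Left: p·7 + (1−p)·3 = 4p + 3
  -4p + 4 = 4p + 3  ⇒  -8p = -1  ⇒  p = 1/8.

p = 1/8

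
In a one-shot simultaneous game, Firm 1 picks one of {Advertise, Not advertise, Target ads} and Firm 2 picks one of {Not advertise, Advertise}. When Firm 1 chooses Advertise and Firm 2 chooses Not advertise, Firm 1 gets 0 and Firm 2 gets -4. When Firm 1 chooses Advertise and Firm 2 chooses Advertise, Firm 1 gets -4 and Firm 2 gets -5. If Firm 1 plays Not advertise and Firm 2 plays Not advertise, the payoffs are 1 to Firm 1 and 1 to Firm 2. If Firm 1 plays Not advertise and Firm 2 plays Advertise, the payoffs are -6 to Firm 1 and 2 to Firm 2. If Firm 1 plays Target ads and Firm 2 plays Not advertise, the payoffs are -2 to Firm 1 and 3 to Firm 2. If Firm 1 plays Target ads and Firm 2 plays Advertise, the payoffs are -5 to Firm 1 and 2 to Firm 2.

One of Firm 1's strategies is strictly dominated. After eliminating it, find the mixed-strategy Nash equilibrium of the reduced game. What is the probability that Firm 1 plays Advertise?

p = 1/2

Firm 1's strategy Target ads is strictly dominated by Advertise: 0 > -2 and -4 > -5. Eliminate Target ads.
Set Firm 2's expected payoff from Not advertise equal to that from Advertise:
  Firm 2's expected payoff from Not advertise: p·(-4) + (1−p)·1 = -5p + 1
  Firm 2's expected payoff from Advertise: p·(-5) + (1−p)·2 = -7p + 2
  -5p + 1 = -7p + 2  ⇒  2p = 1  ⇒  p = 1/2.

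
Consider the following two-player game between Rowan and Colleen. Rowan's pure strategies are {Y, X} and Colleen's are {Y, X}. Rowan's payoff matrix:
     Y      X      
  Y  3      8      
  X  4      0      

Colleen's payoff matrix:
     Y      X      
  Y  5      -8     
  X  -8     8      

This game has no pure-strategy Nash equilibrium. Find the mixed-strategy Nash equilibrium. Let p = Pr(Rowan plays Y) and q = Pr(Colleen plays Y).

Colleen's indifference between Y and X determines Rowan's mixing probability p:
  Colleen's expected payoff from Y: p·5 + (1−p)·(-8) = 13p - 8
  Colleen's expected payoff from X: p·(-8) + (1−p)·8 = -16p + 8
  13p - 8 = -16p + 8  ⇒  29p = 16  ⇒  p = 16/29.
For Rowan to be willing to mix, Rowan must be indifferent between Y and X, which pins down Colleen's mix.
  Rowan's expected payoff from Y: q·3 + (1−q)·8 = -5q + 8
  Rowan's expected payoff from X: q·4 + (1−q)·0 = 4q
  -5q + 8 = 4q  ⇒  -9q = -8  ⇒  q = 8/9.

p = 16/29, q = 8/9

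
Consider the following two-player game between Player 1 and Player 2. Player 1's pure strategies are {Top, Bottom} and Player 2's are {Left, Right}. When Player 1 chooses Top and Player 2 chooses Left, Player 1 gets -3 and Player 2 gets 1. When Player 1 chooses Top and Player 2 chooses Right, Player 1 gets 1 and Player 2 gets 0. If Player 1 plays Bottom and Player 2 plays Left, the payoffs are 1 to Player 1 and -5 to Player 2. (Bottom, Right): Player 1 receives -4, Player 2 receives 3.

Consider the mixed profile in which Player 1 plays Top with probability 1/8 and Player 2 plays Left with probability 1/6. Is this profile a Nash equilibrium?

Given Player 1's mix p = 1/8, Player 2's payoff from Left is -17/4 but from Right is 21/8. Player 2 strictly prefers Right, so Player 2 would not mix.
So the proposed profile is not a Nash equilibrium.

No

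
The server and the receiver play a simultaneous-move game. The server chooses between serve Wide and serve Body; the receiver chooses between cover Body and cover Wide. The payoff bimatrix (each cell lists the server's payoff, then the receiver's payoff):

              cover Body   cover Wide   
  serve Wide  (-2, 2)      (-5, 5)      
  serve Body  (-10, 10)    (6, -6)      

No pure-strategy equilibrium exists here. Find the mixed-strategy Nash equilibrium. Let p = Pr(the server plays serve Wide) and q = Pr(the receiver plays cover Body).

p = 16/19, q = 11/19

The server's mix must leave the receiver indifferent between cover Body and cover Wide.
  the receiver's payoff from cover Body: p·2 + (1−p)·10 = -8p + 10
  the receiver's payoff from cover Wide: p·5 + (1−p)·(-6) = 11p - 6
  -8p + 10 = 11p - 6  ⇒  -19p = -16  ⇒  p = 16/19.
For the server to be willing to mix, the server must be indifferent between serve Wide and serve Body, which pins down the receiver's mix.
  the server's payoff to serve Wide: q·(-2) + (1−q)·(-5) = 3q - 5
  the server's payoff to serve Body: q·(-10) + (1−q)·6 = -16q + 6
  3q - 5 = -16q + 6  ⇒  19q = 11  ⇒  q = 11/19.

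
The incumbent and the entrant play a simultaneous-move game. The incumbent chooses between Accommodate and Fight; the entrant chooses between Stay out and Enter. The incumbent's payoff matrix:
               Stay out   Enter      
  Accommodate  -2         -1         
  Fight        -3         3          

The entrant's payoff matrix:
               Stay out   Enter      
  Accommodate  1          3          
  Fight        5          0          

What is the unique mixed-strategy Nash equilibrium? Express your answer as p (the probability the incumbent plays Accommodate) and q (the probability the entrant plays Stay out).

p = 5/7, q = 4/5

The entrant's indifference between Stay out and Enter determines the incumbent's mixing probability p:
  the entrant's payoff to Stay out: p·1 + (1−p)·5 = -4p + 5
  the entrant's payoff to Enter: p·3 + (1−p)·0 = 3p
  -4p + 5 = 3p  ⇒  -7p = -5  ⇒  p = 5/7.
In a mixed equilibrium the incumbent is indifferent between Accommodate and Fight; this condition fixes q.
  the incumbent's payoff to Accommodate: q·(-2) + (1−q)·(-1) = -q - 1
  the incumbent's payoff to Fight: q·(-3) + (1−q)·3 = -6q + 3
  -q - 1 = -6q + 3  ⇒  5q = 4  ⇒  q = 4/5.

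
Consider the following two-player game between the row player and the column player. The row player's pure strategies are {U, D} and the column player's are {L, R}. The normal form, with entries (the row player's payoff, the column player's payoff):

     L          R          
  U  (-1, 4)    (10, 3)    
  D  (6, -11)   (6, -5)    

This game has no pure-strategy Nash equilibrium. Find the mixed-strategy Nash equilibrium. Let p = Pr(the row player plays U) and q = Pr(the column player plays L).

p = 6/7, q = 4/11

The row player's mix must leave the column player indifferent between L and R.
  the column player's payoff to L: p·4 + (1−p)·(-11) = 15p - 11
  the column player's payoff to R: p·3 + (1−p)·(-5) = 8p - 5
  15p - 11 = 8p - 5  ⇒  7p = 6  ⇒  p = 6/7.
Set the row player's expected payoff from U equal to that from D:
  the row player's payoff from U: q·(-1) + (1−q)·10 = -11q + 10
  the row player's payoff from D: q·6 + (1−q)·6 = 6
  -11q + 10 = 6  ⇒  -11q = -4  ⇒  q = 4/11.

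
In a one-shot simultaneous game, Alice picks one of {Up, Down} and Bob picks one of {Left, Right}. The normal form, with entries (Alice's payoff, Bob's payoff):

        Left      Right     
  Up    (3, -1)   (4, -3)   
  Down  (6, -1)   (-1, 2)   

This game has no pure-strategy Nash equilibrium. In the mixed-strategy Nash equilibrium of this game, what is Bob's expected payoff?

Alice's mix must leave Bob indifferent between Left and Right.
  Bob's payoff from Left: p·(-1) + (1−p)·(-1) = -1
  Bob's payoff from Right: p·(-3) + (1−p)·2 = -5p + 2
  -1 = -5p + 2  ⇒  5p = 3  ⇒  p = 3/5.
At equilibrium Bob is indifferent across columns, so Bob's payoff equals the payoff from Left: (3/5)·(-1) + (2/5)·(-1) = -1.

-1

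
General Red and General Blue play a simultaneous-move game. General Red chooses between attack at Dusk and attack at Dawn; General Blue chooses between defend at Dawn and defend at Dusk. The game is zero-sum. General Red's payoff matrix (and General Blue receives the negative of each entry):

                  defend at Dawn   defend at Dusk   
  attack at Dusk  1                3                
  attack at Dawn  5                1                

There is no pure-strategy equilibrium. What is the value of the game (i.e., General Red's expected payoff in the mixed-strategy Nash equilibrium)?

v = 7/3

For General Red to be willing to mix, General Red must be indifferent between attack at Dusk and attack at Dawn, which pins down General Blue's mix.
  General Red's payoff from attack at Dusk: q·1 + (1−q)·3 = -2q + 3
  General Red's payoff from attack at Dawn: q·5 + (1−q)·1 = 4q + 1
  -2q + 3 = 4q + 1  ⇒  -6q = -2  ⇒  q = 1/3.
The value is General Red's expected payoff against this mix (using attack at Dusk): (1/3)·1 + (2/3)·3 = 7/3.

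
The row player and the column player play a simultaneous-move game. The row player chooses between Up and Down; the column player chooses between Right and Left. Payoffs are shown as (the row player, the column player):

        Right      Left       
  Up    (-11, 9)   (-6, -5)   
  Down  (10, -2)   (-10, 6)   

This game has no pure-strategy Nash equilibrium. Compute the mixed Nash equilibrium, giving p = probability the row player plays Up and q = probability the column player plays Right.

For the column player to be willing to mix, the column player must be indifferent between Right and Left, which pins down the row player's mix.
  the column player's expected payoff from Right: p·9 + (1−p)·(-2) = 11p - 2
  the column player's expected payoff from Left: p·(-5) + (1−p)·6 = -11p + 6
  11p - 2 = -11p + 6  ⇒  22p = 8  ⇒  p = 4/11.
The row player's indifference between Up and Down determines the column player's mixing probability q:
  the row player's expected payoff from Up: q·(-11) + (1−q)·(-6) = -5q - 6
  the row player's expected payoff from Down: q·10 + (1−q)·(-10) = 20q - 10
  -5q - 6 = 20q - 10  ⇒  -25q = -4  ⇒  q = 4/25.

p = 4/11, q = 4/25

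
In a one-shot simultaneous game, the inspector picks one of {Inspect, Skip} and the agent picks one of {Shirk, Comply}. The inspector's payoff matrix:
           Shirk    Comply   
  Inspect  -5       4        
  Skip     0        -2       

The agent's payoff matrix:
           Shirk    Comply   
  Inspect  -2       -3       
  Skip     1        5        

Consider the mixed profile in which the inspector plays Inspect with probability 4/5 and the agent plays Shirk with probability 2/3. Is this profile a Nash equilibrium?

Given the agent's mix q = 2/3, the inspector's payoff from Inspect is -2 but from Skip is -2/3. The inspector strictly prefers Skip, so the inspector would not mix.
So the proposed profile is not a Nash equilibrium.

No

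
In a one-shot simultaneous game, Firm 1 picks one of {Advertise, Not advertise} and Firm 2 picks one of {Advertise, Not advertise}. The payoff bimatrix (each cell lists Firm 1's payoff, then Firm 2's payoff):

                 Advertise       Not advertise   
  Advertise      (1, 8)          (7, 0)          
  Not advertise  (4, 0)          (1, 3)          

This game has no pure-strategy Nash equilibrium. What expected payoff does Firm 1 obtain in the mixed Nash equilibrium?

3

In a mixed equilibrium Firm 1 is indifferent between Advertise and Not advertise; this condition fixes q.
  Firm 1's payoff to Advertise: q·1 + (1−q)·7 = -6q + 7
  Firm 1's payoff to Not advertise: q·4 + (1−q)·1 = 3q + 1
  -6q + 7 = 3q + 1  ⇒  -9q = -6  ⇒  q = 2/3.
At equilibrium Firm 1 is indifferent across rows, so Firm 1's payoff equals the payoff from Advertise: (2/3)·1 + (1/3)·7 = 3.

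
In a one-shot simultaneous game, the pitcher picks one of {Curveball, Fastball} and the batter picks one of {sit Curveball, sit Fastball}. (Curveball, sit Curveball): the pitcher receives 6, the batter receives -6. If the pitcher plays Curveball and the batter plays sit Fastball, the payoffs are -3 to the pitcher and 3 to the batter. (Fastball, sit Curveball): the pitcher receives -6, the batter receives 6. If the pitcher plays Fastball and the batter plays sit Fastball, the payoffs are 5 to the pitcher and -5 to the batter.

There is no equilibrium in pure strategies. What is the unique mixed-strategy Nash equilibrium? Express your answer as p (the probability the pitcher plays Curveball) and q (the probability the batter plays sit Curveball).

p = 11/20, q = 2/5

In a mixed equilibrium the batter is indifferent between sit Curveball and sit Fastball; this condition fixes p.
  the batter's expected payoff from sit Curveball: p·(-6) + (1−p)·6 = -12p + 6
  the batter's expected payoff from sit Fastball: p·3 + (1−p)·(-5) = 8p - 5
  -12p + 6 = 8p - 5  ⇒  -20p = -11  ⇒  p = 11/20.
The batter's mix must leave the pitcher indifferent between Curveball and Fastball.
  the pitcher's payoff from Curveball: q·6 + (1−q)·(-3) = 9q - 3
  the pitcher's payoff from Fastball: q·(-6) + (1−q)·5 = -11q + 5
  9q - 3 = -11q + 5  ⇒  20q = 8  ⇒  q = 2/5.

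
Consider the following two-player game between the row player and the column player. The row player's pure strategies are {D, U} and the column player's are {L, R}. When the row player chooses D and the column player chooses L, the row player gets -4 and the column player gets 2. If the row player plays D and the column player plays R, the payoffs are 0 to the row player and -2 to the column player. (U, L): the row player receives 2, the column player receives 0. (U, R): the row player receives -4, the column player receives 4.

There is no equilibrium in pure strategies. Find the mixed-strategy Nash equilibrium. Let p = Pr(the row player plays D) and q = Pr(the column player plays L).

p = 1/2, q = 2/5

Set the column player's expected payoff from L equal to that from R:
  the column player's payoff to L: p·2 + (1−p)·0 = 2p
  the column player's payoff to R: p·(-2) + (1−p)·4 = -6p + 4
  2p = -6p + 4  ⇒  8p = 4  ⇒  p = 1/2.
Set the row player's expected payoff from D equal to that from U:
  the row player's expected payoff from D: q·(-4) + (1−q)·0 = -4q
  the row player's expected payoff from U: q·2 + (1−q)·(-4) = 6q - 4
  -4q = 6q - 4  ⇒  -10q = -4  ⇒  q = 2/5.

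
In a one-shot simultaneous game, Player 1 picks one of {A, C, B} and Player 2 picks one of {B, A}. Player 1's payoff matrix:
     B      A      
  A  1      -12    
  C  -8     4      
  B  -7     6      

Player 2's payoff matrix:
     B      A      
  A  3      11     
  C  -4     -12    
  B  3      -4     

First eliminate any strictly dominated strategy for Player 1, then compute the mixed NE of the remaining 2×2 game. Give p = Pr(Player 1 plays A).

p = 7/15

Player 1's strategy C is strictly dominated by B: -7 > -8 and 6 > 4. Eliminate C.
Player 2's indifference between B and A determines Player 1's mixing probability p:
  Player 2's payoff to B: p·3 + (1−p)·3 = 3
  Player 2's payoff to A: p·11 + (1−p)·(-4) = 15p - 4
  3 = 15p - 4  ⇒  -15p = -7  ⇒  p = 7/15.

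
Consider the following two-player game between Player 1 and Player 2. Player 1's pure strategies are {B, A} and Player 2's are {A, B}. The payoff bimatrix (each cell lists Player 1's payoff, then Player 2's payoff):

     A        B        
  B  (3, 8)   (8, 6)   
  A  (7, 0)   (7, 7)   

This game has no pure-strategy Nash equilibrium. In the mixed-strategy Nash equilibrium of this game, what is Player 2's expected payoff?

56/9

Player 2's indifference between A and B determines Player 1's mixing probability p:
  Player 2's payoff to A: p·8 + (1−p)·0 = 8p
  Player 2's payoff to B: p·6 + (1−p)·7 = -p + 7
  8p = -p + 7  ⇒  9p = 7  ⇒  p = 7/9.
At equilibrium Player 2 is indifferent across columns, so Player 2's payoff equals the payoff from A: (7/9)·8 + (2/9)·0 = 56/9.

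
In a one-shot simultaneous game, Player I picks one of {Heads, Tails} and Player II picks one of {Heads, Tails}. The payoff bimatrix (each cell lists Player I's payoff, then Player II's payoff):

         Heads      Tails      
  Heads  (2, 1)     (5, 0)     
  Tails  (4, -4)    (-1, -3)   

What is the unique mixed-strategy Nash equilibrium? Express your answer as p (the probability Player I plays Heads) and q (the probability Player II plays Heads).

p = 1/2, q = 3/4

Player I's mix must leave Player II indifferent between Heads and Tails.
  Player II's payoff to Heads: p·1 + (1−p)·(-4) = 5p - 4
  Player II's payoff to Tails: p·0 + (1−p)·(-3) = 3p - 3
  5p - 4 = 3p - 3  ⇒  2p = 1  ⇒  p = 1/2.
For Player I to be willing to mix, Player I must be indifferent between Heads and Tails, which pins down Player II's mix.
  Player I's payoff from Heads: q·2 + (1−q)·5 = -3q + 5
  Player I's payoff from Tails: q·4 + (1−q)·(-1) = 5q - 1
  -3q + 5 = 5q - 1  ⇒  -8q = -6  ⇒  q = 3/4.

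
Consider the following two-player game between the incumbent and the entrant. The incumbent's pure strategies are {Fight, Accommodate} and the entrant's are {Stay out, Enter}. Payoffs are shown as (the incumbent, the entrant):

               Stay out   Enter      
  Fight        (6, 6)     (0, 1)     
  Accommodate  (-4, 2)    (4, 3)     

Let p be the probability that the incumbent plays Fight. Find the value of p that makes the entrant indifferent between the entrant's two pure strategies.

The incumbent's mix must leave the entrant indifferent between Stay out and Enter.
  the entrant's expected payoff from Stay out: p·6 + (1−p)·2 = 4p + 2
  the entrant's expected payoff from Enter: p·1 + (1−p)·3 = -2p + 3
  4p + 2 = -2p + 3  ⇒  6p = 1  ⇒  p = 1/6.

p = 1/6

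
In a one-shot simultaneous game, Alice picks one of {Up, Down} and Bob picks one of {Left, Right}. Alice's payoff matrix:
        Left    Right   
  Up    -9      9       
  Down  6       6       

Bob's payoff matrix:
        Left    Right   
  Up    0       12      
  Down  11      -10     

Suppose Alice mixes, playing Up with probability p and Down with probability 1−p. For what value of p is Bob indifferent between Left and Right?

p = 7/11

Set Bob's expected payoff from Left equal to that from Right:
  Bob's expected payoff from Left: p·0 + (1−p)·11 = -11p + 11
  Bob's expected payoff from Right: p·12 + (1−p)·(-10) = 22p - 10
  -11p + 11 = 22p - 10  ⇒  -33p = -21  ⇒  p = 7/11.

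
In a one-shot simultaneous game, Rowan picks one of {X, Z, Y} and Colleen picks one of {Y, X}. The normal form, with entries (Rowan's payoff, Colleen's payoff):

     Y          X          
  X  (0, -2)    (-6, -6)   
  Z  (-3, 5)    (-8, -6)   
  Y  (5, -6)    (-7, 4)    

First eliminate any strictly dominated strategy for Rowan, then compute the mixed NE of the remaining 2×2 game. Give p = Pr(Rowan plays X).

p = 5/7

Rowan's strategy Z is strictly dominated by X: 0 > -3 and -6 > -8. Eliminate Z.
Colleen's indifference between Y and X determines Rowan's mixing probability p:
  Colleen's payoff to Y: p·(-2) + (1−p)·(-6) = 4p - 6
  Colleen's payoff to X: p·(-6) + (1−p)·4 = -10p + 4
  4p - 6 = -10p + 4  ⇒  14p = 10  ⇒  p = 5/7.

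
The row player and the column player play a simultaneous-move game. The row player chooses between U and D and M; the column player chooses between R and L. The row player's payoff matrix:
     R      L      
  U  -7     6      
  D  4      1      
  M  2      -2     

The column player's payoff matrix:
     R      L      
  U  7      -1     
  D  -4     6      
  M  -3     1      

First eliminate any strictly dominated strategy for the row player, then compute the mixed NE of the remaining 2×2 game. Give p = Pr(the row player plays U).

p = 5/9

The row player's strategy M is strictly dominated by D: 4 > 2 and 1 > -2. Eliminate M.
The column player's indifference between R and L determines the row player's mixing probability p:
  the column player's payoff from R: p·7 + (1−p)·(-4) = 11p - 4
  the column player's payoff from L: p·(-1) + (1−p)·6 = -7p + 6
  11p - 4 = -7p + 6  ⇒  18p = 10  ⇒  p = 5/9.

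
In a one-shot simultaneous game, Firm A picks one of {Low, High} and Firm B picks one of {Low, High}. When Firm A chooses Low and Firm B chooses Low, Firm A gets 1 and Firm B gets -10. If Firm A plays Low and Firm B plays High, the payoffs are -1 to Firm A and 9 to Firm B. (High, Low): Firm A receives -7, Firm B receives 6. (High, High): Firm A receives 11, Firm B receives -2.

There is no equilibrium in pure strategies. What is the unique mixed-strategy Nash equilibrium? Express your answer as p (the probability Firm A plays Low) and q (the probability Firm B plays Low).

For Firm B to be willing to mix, Firm B must be indifferent between Low and High, which pins down Firm A's mix.
  Firm B's payoff to Low: p·(-10) + (1−p)·6 = -16p + 6
  Firm B's payoff to High: p·9 + (1−p)·(-2) = 11p - 2
  -16p + 6 = 11p - 2  ⇒  -27p = -8  ⇒  p = 8/27.
In a mixed equilibrium Firm A is indifferent between Low and High; this condition fixes q.
  Firm A's payoff from Low: q·1 + (1−q)·(-1) = 2q - 1
  Firm A's payoff from High: q·(-7) + (1−q)·11 = -18q + 11
  2q - 1 = -18q + 11  ⇒  20q = 12  ⇒  q = 3/5.

p = 8/27, q = 3/5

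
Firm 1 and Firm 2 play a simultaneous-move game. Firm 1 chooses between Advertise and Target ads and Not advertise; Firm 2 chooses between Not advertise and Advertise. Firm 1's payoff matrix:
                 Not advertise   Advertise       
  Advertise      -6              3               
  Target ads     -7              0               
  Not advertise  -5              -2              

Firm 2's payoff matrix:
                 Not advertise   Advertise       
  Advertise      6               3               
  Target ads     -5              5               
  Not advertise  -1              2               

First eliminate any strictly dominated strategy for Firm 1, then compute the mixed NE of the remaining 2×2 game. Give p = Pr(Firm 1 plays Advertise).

Firm 1's strategy Target ads is strictly dominated by Advertise: -6 > -7 and 3 > 0. Eliminate Target ads.
Firm 2's indifference between Not advertise and Advertise determines Firm 1's mixing probability p:
  Firm 2's payoff to Not advertise: p·6 + (1−p)·(-1) = 7p - 1
  Firm 2's payoff to Advertise: p·3 + (1−p)·2 = p + 2
  7p - 1 = p + 2  ⇒  6p = 3  ⇒  p = 1/2.

p = 1/2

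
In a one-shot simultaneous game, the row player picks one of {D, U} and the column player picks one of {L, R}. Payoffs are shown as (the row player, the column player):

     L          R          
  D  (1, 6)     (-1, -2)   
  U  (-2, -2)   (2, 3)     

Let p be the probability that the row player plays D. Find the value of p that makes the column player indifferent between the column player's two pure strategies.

In a mixed equilibrium the column player is indifferent between L and R; this condition fixes p.
  the column player's expected payoff from L: p·6 + (1−p)·(-2) = 8p - 2
  the column player's expected payoff from R: p·(-2) + (1−p)·3 = -5p + 3
  8p - 2 = -5p + 3  ⇒  13p = 5  ⇒  p = 5/13.

p = 5/13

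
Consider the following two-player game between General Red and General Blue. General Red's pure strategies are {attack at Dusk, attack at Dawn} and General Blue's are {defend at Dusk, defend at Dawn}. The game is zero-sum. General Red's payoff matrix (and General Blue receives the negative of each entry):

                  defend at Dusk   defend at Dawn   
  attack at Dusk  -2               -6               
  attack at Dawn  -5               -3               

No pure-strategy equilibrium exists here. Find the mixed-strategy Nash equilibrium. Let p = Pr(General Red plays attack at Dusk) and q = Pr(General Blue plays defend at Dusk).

In a mixed equilibrium General Blue is indifferent between defend at Dusk and defend at Dawn; this condition fixes p.
  General Blue's payoff from defend at Dusk: p·2 + (1−p)·5 = -3p + 5
  General Blue's payoff from defend at Dawn: p·6 + (1−p)·3 = 3p + 3
  -3p + 5 = 3p + 3  ⇒  -6p = -2  ⇒  p = 1/3.
General Red's indifference between attack at Dusk and attack at Dawn determines General Blue's mixing probability q:
  General Red's payoff from attack at Dusk: q·(-2) + (1−q)·(-6) = 4q - 6
  General Red's payoff from attack at Dawn: q·(-5) + (1−q)·(-3) = -2q - 3
  4q - 6 = -2q - 3  ⇒  6q = 3  ⇒  q = 1/2.

p = 1/3, q = 1/2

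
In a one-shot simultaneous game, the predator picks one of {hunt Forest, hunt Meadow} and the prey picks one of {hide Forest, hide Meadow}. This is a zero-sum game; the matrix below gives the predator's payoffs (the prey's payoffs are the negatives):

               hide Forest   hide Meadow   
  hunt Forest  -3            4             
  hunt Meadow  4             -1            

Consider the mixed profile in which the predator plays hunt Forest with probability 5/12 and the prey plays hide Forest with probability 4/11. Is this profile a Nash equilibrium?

No

Given the prey's mix q = 4/11, the predator's payoff from hunt Forest is 16/11 but from hunt Meadow is 9/11. The predator strictly prefers hunt Forest, so the predator would not mix.
So the proposed profile is not a Nash equilibrium.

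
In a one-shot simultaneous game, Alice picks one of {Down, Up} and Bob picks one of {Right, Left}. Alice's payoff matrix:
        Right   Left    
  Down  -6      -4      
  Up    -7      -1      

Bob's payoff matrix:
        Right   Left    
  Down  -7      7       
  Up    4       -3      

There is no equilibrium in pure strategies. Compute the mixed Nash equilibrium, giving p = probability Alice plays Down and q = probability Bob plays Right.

p = 1/3, q = 3/4

Set Bob's expected payoff from Right equal to that from Left:
  Bob's payoff to Right: p·(-7) + (1−p)·4 = -11p + 4
  Bob's payoff to Left: p·7 + (1−p)·(-3) = 10p - 3
  -11p + 4 = 10p - 3  ⇒  -21p = -7  ⇒  p = 1/3.
Set Alice's expected payoff from Down equal to that from Up:
  Alice's payoff from Down: q·(-6) + (1−q)·(-4) = -2q - 4
  Alice's payoff from Up: q·(-7) + (1−q)·(-1) = -6q - 1
  -2q - 4 = -6q - 1  ⇒  4q = 3  ⇒  q = 3/4.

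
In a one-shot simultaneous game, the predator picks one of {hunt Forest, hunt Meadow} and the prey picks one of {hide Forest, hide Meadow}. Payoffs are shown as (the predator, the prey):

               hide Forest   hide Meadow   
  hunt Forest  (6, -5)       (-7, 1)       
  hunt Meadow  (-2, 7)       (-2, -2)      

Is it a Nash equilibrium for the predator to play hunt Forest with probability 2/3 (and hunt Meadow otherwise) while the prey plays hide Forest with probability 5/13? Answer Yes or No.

Given the predator's mix p = 2/3, the prey's payoff from hide Forest is -1 but from hide Meadow is 0. The prey strictly prefers hide Meadow, so the prey would not mix.
So the proposed profile is not a Nash equilibrium.

No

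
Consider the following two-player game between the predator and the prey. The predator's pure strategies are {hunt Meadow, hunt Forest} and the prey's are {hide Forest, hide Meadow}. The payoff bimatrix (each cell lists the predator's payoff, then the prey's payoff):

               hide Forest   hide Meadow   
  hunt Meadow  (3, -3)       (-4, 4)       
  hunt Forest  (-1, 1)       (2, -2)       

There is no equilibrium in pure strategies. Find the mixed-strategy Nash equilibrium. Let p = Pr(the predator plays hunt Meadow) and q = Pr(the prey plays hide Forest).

p = 3/10, q = 3/5

In a mixed equilibrium the prey is indifferent between hide Forest and hide Meadow; this condition fixes p.
  the prey's expected payoff from hide Forest: p·(-3) + (1−p)·1 = -4p + 1
  the prey's expected payoff from hide Meadow: p·4 + (1−p)·(-2) = 6p - 2
  -4p + 1 = 6p - 2  ⇒  -10p = -3  ⇒  p = 3/10.
For the predator to be willing to mix, the predator must be indifferent between hunt Meadow and hunt Forest, which pins down the prey's mix.
  the predator's payoff to hunt Meadow: q·3 + (1−q)·(-4) = 7q - 4
  the predator's payoff to hunt Forest: q·(-1) + (1−q)·2 = -3q + 2
  7q - 4 = -3q + 2  ⇒  10q = 6  ⇒  q = 3/5.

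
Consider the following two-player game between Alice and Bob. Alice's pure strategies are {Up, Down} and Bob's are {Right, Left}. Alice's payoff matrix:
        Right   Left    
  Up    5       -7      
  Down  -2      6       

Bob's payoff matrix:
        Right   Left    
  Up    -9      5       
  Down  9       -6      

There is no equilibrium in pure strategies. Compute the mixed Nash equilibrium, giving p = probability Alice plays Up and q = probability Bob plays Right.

Set Bob's expected payoff from Right equal to that from Left:
  Bob's payoff to Right: p·(-9) + (1−p)·9 = -18p + 9
  Bob's payoff to Left: p·5 + (1−p)·(-6) = 11p - 6
  -18p + 9 = 11p - 6  ⇒  -29p = -15  ⇒  p = 15/29.
Set Alice's expected payoff from Up equal to that from Down:
  Alice's expected payoff from Up: q·5 + (1−q)·(-7) = 12q - 7
  Alice's expected payoff from Down: q·(-2) + (1−q)·6 = -8q + 6
  12q - 7 = -8q + 6  ⇒  20q = 13  ⇒  q = 13/20.

p = 15/29, q = 13/20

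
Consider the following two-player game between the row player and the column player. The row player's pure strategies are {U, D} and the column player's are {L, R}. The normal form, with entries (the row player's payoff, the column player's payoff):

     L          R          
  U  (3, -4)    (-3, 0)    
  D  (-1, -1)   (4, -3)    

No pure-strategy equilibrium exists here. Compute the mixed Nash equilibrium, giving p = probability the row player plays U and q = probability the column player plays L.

p = 1/3, q = 7/11

In a mixed equilibrium the column player is indifferent between L and R; this condition fixes p.
  the column player's payoff from L: p·(-4) + (1−p)·(-1) = -3p - 1
  the column player's payoff from R: p·0 + (1−p)·(-3) = 3p - 3
  -3p - 1 = 3p - 3  ⇒  -6p = -2  ⇒  p = 1/3.
The row player's indifference between U and D determines the column player's mixing probability q:
  the row player's payoff to U: q·3 + (1−q)·(-3) = 6q - 3
  the row player's payoff to D: q·(-1) + (1−q)·4 = -5q + 4
  6q - 3 = -5q + 4  ⇒  11q = 7  ⇒  q = 7/11.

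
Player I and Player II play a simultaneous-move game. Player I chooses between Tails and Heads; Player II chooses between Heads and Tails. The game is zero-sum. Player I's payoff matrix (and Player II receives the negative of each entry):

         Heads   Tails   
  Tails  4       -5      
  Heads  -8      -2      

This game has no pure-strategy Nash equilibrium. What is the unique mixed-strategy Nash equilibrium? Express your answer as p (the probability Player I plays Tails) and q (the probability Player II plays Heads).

p = 2/5, q = 1/5

Set Player II's expected payoff from Heads equal to that from Tails:
  Player II's payoff to Heads: p·(-4) + (1−p)·8 = -12p + 8
  Player II's payoff to Tails: p·5 + (1−p)·2 = 3p + 2
  -12p + 8 = 3p + 2  ⇒  -15p = -6  ⇒  p = 2/5.
In a mixed equilibrium Player I is indifferent between Tails and Heads; this condition fixes q.
  Player I's payoff from Tails: q·4 + (1−q)·(-5) = 9q - 5
  Player I's payoff from Heads: q·(-8) + (1−q)·(-2) = -6q - 2
  9q - 5 = -6q - 2  ⇒  15q = 3  ⇒  q = 1/5.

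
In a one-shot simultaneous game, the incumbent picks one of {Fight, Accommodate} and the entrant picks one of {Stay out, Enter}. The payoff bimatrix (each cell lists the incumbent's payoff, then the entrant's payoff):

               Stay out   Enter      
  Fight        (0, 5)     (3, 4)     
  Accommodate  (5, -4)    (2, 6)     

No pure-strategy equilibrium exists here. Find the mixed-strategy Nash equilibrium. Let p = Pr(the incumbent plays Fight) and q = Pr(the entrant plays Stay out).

p = 10/11, q = 1/6

The entrant's indifference between Stay out and Enter determines the incumbent's mixing probability p:
  the entrant's expected payoff from Stay out: p·5 + (1−p)·(-4) = 9p - 4
  the entrant's expected payoff from Enter: p·4 + (1−p)·6 = -2p + 6
  9p - 4 = -2p + 6  ⇒  11p = 10  ⇒  p = 10/11.
The entrant's mix must leave the incumbent indifferent between Fight and Accommodate.
  the incumbent's payoff from Fight: q·0 + (1−q)·3 = -3q + 3
  the incumbent's payoff from Accommodate: q·5 + (1−q)·2 = 3q + 2
  -3q + 3 = 3q + 2  ⇒  -6q = -1  ⇒  q = 1/6.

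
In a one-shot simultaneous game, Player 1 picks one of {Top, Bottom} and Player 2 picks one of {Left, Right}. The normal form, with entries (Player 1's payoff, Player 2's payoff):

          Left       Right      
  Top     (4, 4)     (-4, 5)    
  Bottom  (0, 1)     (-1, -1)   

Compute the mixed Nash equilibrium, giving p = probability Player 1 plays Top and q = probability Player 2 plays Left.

Player 2's indifference between Left and Right determines Player 1's mixing probability p:
  Player 2's payoff to Left: p·4 + (1−p)·1 = 3p + 1
  Player 2's payoff to Right: p·5 + (1−p)·(-1) = 6p - 1
  3p + 1 = 6p - 1  ⇒  -3p = -2  ⇒  p = 2/3.
Player 1's indifference between Top and Bottom determines Player 2's mixing probability q:
  Player 1's payoff from Top: q·4 + (1−q)·(-4) = 8q - 4
  Player 1's payoff from Bottom: q·0 + (1−q)·(-1) = q - 1
  8q - 4 = q - 1  ⇒  7q = 3  ⇒  q = 3/7.

p = 2/3, q = 3/7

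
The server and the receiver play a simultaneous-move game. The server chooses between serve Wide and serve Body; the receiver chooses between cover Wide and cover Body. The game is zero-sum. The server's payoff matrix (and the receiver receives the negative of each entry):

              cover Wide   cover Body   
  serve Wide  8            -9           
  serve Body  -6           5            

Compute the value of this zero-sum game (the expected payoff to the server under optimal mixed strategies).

In a mixed equilibrium the server is indifferent between serve Wide and serve Body; this condition fixes q.
  the server's payoff from serve Wide: q·8 + (1−q)·(-9) = 17q - 9
  the server's payoff from serve Body: q·(-6) + (1−q)·5 = -11q + 5
  17q - 9 = -11q + 5  ⇒  28q = 14  ⇒  q = 1/2.
The value is the server's expected payoff against this mix (using serve Wide): (1/2)·8 + (1/2)·(-9) = -1/2.

v = -1/2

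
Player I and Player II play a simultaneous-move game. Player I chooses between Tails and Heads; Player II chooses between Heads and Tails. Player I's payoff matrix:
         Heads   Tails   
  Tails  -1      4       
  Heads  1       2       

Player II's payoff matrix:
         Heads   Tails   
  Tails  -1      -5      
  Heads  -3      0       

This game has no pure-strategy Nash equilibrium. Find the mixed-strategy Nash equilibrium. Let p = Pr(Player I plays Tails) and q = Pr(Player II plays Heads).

p = 3/7, q = 1/2

Player II's indifference between Heads and Tails determines Player I's mixing probability p:
  Player II's payoff from Heads: p·(-1) + (1−p)·(-3) = 2p - 3
  Player II's payoff from Tails: p·(-5) + (1−p)·0 = -5p
  2p - 3 = -5p  ⇒  7p = 3  ⇒  p = 3/7.
Player II's mix must leave Player I indifferent between Tails and Heads.
  Player I's expected payoff from Tails: q·(-1) + (1−q)·4 = -5q + 4
  Player I's expected payoff from Heads: q·1 + (1−q)·2 = -q + 2
  -5q + 4 = -q + 2  ⇒  -4q = -2  ⇒  q = 1/2.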